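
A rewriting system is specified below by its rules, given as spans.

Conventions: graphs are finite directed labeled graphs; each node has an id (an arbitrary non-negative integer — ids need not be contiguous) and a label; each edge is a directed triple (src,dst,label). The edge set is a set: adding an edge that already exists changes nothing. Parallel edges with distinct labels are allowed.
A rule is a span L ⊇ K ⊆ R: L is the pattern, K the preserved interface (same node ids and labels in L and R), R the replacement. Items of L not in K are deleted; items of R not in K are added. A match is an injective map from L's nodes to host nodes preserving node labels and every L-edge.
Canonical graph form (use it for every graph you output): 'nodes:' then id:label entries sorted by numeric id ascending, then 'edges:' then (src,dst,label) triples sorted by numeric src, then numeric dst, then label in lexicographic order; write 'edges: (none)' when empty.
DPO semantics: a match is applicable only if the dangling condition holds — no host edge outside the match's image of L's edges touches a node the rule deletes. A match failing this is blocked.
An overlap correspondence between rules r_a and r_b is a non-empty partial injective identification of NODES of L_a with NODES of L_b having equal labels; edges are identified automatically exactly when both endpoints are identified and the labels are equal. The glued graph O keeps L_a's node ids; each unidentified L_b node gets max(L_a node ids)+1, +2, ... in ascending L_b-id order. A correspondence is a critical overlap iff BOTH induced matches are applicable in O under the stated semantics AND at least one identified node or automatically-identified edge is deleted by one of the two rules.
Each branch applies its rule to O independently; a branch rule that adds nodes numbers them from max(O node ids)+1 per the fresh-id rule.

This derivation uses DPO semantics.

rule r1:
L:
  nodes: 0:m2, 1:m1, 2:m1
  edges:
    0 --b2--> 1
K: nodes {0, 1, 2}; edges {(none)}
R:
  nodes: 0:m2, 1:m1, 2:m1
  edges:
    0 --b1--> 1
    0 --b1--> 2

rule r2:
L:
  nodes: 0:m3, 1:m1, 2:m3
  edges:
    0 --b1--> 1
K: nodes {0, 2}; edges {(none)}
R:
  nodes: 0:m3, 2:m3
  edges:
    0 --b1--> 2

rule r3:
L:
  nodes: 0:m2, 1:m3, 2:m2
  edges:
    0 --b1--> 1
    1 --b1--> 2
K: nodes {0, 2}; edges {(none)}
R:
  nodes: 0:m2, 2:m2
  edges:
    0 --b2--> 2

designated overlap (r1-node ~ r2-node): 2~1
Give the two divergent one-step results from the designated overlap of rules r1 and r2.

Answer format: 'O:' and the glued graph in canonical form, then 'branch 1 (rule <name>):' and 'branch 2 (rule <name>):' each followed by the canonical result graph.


O:
nodes: 0:m2, 1:m1, 2:m1, 3:m3, 4:m3
edges: (0,1,b2); (3,2,b1)
branch 1 (rule r1):
nodes: 0:m2, 1:m1, 2:m1, 3:m3, 4:m3
edges: (0,1,b1); (0,2,b1); (3,2,b1)
branch 2 (rule r2):
nodes: 0:m2, 1:m1, 3:m3, 4:m3
edges: (0,1,b2); (3,4,b1)


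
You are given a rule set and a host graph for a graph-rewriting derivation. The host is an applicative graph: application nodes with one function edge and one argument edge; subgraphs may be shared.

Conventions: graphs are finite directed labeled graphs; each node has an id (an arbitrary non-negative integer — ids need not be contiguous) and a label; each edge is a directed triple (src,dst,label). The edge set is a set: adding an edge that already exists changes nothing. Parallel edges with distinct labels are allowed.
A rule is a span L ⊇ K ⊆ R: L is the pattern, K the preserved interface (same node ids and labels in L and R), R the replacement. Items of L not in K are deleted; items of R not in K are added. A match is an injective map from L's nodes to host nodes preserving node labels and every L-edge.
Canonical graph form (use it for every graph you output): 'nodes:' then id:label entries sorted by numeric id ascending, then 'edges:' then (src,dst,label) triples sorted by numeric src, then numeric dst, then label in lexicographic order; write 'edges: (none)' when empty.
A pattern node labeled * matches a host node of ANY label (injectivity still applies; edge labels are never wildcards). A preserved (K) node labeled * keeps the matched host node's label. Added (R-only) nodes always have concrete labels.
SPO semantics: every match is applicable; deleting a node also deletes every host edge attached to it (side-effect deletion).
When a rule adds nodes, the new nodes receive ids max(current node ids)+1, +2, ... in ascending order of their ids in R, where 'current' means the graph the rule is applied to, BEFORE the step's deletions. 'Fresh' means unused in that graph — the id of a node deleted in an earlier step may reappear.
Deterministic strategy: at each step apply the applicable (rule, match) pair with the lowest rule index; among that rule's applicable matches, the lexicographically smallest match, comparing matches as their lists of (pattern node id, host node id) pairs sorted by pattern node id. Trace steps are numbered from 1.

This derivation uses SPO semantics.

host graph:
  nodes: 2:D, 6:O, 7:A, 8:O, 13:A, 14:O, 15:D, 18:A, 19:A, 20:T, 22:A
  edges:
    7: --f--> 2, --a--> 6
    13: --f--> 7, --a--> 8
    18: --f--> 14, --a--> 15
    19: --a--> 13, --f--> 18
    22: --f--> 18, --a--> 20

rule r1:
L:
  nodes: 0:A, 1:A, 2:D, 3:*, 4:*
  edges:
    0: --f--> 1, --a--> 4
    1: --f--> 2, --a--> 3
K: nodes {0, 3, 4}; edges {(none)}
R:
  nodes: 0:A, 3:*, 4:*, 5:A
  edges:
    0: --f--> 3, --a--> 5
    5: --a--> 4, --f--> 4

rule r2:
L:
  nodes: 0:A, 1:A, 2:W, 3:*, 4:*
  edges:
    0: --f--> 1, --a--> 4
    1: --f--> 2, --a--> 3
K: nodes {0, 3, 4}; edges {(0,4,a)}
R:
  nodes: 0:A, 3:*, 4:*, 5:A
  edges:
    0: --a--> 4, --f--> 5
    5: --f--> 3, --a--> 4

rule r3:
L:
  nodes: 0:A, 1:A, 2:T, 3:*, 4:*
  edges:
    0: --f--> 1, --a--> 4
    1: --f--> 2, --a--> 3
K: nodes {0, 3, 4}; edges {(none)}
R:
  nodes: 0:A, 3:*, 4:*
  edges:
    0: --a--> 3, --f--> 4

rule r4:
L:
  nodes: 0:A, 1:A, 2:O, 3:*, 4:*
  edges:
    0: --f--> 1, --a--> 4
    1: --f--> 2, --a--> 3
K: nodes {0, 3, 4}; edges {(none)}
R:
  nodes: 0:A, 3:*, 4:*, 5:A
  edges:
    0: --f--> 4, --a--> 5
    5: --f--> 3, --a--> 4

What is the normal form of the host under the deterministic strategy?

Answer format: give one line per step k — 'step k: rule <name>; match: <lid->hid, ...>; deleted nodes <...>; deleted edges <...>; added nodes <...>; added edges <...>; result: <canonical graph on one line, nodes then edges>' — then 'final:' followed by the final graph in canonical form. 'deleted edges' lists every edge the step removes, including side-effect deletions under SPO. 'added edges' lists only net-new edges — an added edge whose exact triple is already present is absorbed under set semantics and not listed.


step 1: rule r1; match: 0->13, 1->7, 2->2, 3->6, 4->8; deleted nodes 2, 7; deleted edges (7,2,f); (7,6,a); (13,7,f); (13,8,a); added nodes 23; added edges (13,6,f); (13,23,a); (23,8,a); (23,8,f); result: nodes: 6:O, 8:O, 13:A, 14:O, 15:D, 18:A, 19:A, 20:T, 22:A, 23:A edges: (13,6,f); (13,23,a); (18,14,f); (18,15,a); (19,13,a); (19,18,f); (22,18,f); (22,20,a); (23,8,a); (23,8,f)
step 2: rule r4; match: 0->19, 1->18, 2->14, 3->15, 4->13; deleted nodes 14, 18; deleted edges (18,14,f); (18,15,a); (19,13,a); (19,18,f); (22,18,f); added nodes 24; added edges (19,13,f); (19,24,a); (24,13,a); (24,15,f); result: nodes: 6:O, 8:O, 13:A, 15:D, 19:A, 20:T, 22:A, 23:A, 24:A edges: (13,6,f); (13,23,a); (19,13,f); (19,24,a); (22,20,a); (23,8,a); (23,8,f); (24,13,a); (24,15,f)
step 3: rule r4; match: 0->19, 1->13, 2->6, 3->23, 4->24; deleted nodes 6, 13; deleted edges (13,6,f); (13,23,a); (19,13,f); (19,24,a); (24,13,a); added nodes 25; added edges (19,24,f); (19,25,a); (25,23,f); (25,24,a); result: nodes: 8:O, 15:D, 19:A, 20:T, 22:A, 23:A, 24:A, 25:A edges: (19,24,f); (19,25,a); (22,20,a); (23,8,a); (23,8,f); (24,15,f); (25,23,f); (25,24,a)
final:
nodes: 8:O, 15:D, 19:A, 20:T, 22:A, 23:A, 24:A, 25:A
edges: (19,24,f); (19,25,a); (22,20,a); (23,8,a); (23,8,f); (24,15,f); (25,23,f); (25,24,a)


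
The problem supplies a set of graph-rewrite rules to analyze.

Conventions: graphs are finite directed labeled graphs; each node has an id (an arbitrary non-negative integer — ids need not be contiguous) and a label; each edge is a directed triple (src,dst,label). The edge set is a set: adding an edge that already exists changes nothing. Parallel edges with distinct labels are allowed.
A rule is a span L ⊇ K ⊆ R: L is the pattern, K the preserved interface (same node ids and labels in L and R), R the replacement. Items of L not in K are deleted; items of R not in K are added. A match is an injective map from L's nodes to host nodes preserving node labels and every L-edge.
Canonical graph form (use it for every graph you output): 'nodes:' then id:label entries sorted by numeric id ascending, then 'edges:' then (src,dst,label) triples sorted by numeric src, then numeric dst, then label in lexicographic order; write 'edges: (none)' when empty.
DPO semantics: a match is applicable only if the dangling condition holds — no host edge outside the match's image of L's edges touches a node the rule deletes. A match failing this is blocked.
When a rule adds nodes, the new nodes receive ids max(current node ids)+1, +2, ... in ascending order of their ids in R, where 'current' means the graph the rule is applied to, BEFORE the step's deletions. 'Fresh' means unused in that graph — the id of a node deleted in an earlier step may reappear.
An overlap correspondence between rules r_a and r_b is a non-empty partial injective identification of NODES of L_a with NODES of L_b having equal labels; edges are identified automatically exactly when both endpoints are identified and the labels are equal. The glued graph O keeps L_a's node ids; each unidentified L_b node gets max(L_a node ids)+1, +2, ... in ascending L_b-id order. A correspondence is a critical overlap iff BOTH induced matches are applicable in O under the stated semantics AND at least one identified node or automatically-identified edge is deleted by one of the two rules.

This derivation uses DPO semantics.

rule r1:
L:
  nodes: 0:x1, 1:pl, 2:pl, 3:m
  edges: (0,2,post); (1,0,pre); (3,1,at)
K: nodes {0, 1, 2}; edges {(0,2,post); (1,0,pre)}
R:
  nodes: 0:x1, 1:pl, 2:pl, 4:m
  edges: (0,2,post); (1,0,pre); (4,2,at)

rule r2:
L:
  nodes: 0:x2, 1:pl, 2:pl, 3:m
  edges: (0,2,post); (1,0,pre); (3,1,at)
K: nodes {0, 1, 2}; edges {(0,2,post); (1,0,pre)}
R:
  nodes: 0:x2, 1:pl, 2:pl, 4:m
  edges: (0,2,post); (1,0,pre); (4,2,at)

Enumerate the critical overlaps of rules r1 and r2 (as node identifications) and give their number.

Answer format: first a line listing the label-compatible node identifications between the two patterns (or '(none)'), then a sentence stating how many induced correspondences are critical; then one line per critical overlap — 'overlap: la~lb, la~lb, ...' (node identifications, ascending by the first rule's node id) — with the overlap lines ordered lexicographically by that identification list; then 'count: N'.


label-compatible node identifications between L(r1) and L(r2): 1~1, 1~2, 2~1, 2~2, 3~3
2 of the induced correspondences are critical overlaps of r1 and r2.
overlap: 1~1, 2~2, 3~3
overlap: 1~1, 3~3
count: 2


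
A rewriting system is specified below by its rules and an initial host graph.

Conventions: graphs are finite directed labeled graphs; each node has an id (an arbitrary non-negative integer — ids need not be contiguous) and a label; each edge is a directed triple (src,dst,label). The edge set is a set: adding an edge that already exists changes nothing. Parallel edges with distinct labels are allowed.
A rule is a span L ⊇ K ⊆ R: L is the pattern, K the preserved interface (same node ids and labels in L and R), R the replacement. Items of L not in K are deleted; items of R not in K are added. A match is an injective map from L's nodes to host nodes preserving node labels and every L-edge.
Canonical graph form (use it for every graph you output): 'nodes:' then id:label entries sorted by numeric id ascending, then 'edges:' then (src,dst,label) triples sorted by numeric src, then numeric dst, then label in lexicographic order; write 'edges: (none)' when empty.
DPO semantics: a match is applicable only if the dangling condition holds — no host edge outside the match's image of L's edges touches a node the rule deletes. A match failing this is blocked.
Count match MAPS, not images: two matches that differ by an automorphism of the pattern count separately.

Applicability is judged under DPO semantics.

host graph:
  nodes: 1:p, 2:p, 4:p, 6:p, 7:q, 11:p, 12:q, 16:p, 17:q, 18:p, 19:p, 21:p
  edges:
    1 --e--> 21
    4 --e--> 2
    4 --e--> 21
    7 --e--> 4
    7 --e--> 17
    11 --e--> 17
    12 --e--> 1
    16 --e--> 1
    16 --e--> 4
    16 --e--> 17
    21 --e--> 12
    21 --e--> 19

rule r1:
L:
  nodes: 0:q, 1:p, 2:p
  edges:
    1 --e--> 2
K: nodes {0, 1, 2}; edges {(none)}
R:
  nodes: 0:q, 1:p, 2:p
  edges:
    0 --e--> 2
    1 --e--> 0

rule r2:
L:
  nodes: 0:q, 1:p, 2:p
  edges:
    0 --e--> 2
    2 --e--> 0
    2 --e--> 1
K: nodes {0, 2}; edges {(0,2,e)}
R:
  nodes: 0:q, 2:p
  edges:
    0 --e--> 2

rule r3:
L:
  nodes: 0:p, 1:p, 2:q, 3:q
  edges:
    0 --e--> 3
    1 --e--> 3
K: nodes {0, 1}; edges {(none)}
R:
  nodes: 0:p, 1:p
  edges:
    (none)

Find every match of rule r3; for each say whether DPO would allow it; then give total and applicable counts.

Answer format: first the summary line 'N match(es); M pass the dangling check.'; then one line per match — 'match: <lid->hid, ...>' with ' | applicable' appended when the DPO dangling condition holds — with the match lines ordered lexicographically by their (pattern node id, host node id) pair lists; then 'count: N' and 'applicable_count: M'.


4 match(es); 0 pass the dangling check.
match: 0->11, 1->16, 2->7, 3->17
match: 0->11, 1->16, 2->12, 3->17
match: 0->16, 1->11, 2->7, 3->17
match: 0->16, 1->11, 2->12, 3->17
count: 4
applicable_count: 0


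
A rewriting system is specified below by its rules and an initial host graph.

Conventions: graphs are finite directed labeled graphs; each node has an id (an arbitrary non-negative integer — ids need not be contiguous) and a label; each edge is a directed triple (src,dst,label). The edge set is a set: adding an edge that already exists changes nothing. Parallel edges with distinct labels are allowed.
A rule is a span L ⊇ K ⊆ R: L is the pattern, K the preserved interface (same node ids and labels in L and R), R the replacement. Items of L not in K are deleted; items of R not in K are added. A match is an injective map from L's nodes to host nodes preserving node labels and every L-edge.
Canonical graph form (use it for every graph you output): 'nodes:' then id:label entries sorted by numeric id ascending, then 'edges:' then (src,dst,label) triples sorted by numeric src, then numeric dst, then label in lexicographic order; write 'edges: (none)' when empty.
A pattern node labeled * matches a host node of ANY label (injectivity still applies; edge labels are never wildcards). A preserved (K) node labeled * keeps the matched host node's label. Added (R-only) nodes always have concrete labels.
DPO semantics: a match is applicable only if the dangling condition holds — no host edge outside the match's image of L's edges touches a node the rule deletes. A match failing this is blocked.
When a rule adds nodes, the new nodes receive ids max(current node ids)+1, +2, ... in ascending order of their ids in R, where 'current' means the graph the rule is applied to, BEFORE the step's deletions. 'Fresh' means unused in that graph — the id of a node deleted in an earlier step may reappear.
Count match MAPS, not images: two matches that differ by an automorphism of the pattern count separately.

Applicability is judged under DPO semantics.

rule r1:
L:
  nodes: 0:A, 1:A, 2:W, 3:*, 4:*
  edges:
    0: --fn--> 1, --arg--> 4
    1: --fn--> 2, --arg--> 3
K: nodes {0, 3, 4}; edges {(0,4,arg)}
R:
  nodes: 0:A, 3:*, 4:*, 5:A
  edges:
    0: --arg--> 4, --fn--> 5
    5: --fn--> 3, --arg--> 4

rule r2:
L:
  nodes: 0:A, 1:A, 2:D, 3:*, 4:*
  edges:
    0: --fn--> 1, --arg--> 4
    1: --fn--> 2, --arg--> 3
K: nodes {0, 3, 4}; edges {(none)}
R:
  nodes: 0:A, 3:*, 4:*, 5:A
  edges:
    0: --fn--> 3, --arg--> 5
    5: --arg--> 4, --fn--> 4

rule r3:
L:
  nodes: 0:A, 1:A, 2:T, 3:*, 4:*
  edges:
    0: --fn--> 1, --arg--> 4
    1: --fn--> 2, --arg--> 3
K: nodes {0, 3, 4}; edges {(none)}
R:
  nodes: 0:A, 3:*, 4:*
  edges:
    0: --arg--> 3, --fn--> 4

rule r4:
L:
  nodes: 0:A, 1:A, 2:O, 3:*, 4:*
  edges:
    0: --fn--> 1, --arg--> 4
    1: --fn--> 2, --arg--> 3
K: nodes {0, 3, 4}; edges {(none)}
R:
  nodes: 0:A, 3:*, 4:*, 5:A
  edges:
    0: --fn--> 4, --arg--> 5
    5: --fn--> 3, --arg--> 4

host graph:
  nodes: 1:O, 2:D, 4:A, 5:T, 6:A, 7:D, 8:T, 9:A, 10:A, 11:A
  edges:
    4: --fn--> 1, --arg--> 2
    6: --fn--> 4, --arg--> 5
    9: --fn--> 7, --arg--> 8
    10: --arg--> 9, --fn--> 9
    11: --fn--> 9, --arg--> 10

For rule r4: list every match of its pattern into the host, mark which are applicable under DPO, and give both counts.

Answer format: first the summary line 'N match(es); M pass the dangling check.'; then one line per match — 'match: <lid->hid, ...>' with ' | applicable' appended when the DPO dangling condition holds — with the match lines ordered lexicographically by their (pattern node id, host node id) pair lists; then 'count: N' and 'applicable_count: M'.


1 match(es); 1 pass the dangling check.
match: 0->6, 1->4, 2->1, 3->2, 4->5 | applicable
count: 1
applicable_count: 1


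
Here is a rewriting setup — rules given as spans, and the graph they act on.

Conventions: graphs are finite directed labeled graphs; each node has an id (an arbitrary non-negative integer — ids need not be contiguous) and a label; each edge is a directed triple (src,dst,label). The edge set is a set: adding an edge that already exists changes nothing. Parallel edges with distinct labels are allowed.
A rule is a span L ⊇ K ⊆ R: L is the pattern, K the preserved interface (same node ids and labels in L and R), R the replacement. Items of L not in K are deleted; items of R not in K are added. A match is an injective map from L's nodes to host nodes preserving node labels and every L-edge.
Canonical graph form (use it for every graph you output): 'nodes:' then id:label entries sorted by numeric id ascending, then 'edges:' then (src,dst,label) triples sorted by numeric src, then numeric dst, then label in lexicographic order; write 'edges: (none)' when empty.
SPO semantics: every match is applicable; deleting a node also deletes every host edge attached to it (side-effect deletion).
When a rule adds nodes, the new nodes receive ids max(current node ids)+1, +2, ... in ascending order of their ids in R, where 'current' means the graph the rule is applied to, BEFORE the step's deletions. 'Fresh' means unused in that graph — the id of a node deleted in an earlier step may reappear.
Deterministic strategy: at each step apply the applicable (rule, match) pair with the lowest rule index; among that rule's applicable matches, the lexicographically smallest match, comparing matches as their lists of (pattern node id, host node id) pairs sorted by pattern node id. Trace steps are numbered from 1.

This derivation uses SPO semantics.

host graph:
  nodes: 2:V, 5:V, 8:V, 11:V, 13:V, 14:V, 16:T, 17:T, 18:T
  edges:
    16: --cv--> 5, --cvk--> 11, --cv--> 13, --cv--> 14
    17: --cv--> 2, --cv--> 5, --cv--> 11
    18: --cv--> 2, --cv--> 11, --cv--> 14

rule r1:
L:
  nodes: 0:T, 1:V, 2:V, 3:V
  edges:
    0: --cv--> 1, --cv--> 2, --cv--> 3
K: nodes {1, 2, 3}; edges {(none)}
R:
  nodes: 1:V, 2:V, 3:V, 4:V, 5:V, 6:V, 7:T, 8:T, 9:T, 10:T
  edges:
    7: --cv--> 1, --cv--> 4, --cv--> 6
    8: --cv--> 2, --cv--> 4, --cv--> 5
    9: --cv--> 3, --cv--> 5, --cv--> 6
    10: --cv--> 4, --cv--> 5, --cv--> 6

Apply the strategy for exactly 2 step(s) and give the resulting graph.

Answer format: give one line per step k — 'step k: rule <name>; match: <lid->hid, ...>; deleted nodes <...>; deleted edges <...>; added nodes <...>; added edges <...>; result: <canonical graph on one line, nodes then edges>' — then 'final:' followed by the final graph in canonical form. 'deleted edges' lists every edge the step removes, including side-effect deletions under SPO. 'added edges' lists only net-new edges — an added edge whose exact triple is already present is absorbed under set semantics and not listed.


step 1: rule r1; match: 0->16, 1->5, 2->13, 3->14; deleted nodes 16; deleted edges (16,5,cv); (16,11,cvk); (16,13,cv); (16,14,cv); added nodes 19, 20, 21, 22, 23, 24, 25; added edges (22,5,cv); (22,19,cv); (22,21,cv); (23,13,cv); (23,19,cv); (23,20,cv); (24,14,cv); (24,20,cv); (24,21,cv); (25,19,cv); (25,20,cv); (25,21,cv); result: nodes: 2:V, 5:V, 8:V, 11:V, 13:V, 14:V, 17:T, 18:T, 19:V, 20:V, 21:V, 22:T, 23:T, 24:T, 25:T edges: (17,2,cv); (17,5,cv); (17,11,cv); (18,2,cv); (18,11,cv); (18,14,cv); (22,5,cv); (22,19,cv); (22,21,cv); (23,13,cv); (23,19,cv); (23,20,cv); (24,14,cv); (24,20,cv); (24,21,cv); (25,19,cv); (25,20,cv); (25,21,cv)
step 2: rule r1; match: 0->17, 1->2, 2->5, 3->11; deleted nodes 17; deleted edges (17,2,cv); (17,5,cv); (17,11,cv); added nodes 26, 27, 28, 29, 30, 31, 32; added edges (29,2,cv); (29,26,cv); (29,28,cv); (30,5,cv); (30,26,cv); (30,27,cv); (31,11,cv); (31,27,cv); (31,28,cv); (32,26,cv); (32,27,cv); (32,28,cv); result: nodes: 2:V, 5:V, 8:V, 11:V, 13:V, 14:V, 18:T, 19:V, 20:V, 21:V, 22:T, 23:T, 24:T, 25:T, 26:V, 27:V, 28:V, 29:T, 30:T, 31:T, 32:T edges: (18,2,cv); (18,11,cv); (18,14,cv); (22,5,cv); (22,19,cv); (22,21,cv); (23,13,cv); (23,19,cv); (23,20,cv); (24,14,cv); (24,20,cv); (24,21,cv); (25,19,cv); (25,20,cv); (25,21,cv); (29,2,cv); (29,26,cv); (29,28,cv); (30,5,cv); (30,26,cv); (30,27,cv); (31,11,cv); (31,27,cv); (31,28,cv); (32,26,cv); (32,27,cv); (32,28,cv)
final:
nodes: 2:V, 5:V, 8:V, 11:V, 13:V, 14:V, 18:T, 19:V, 20:V, 21:V, 22:T, 23:T, 24:T, 25:T, 26:V, 27:V, 28:V, 29:T, 30:T, 31:T, 32:T
edges: (18,2,cv); (18,11,cv); (18,14,cv); (22,5,cv); (22,19,cv); (22,21,cv); (23,13,cv); (23,19,cv); (23,20,cv); (24,14,cv); (24,20,cv); (24,21,cv); (25,19,cv); (25,20,cv); (25,21,cv); (29,2,cv); (29,26,cv); (29,28,cv); (30,5,cv); (30,26,cv); (30,27,cv); (31,11,cv); (31,27,cv); (31,28,cv); (32,26,cv); (32,27,cv); (32,28,cv)


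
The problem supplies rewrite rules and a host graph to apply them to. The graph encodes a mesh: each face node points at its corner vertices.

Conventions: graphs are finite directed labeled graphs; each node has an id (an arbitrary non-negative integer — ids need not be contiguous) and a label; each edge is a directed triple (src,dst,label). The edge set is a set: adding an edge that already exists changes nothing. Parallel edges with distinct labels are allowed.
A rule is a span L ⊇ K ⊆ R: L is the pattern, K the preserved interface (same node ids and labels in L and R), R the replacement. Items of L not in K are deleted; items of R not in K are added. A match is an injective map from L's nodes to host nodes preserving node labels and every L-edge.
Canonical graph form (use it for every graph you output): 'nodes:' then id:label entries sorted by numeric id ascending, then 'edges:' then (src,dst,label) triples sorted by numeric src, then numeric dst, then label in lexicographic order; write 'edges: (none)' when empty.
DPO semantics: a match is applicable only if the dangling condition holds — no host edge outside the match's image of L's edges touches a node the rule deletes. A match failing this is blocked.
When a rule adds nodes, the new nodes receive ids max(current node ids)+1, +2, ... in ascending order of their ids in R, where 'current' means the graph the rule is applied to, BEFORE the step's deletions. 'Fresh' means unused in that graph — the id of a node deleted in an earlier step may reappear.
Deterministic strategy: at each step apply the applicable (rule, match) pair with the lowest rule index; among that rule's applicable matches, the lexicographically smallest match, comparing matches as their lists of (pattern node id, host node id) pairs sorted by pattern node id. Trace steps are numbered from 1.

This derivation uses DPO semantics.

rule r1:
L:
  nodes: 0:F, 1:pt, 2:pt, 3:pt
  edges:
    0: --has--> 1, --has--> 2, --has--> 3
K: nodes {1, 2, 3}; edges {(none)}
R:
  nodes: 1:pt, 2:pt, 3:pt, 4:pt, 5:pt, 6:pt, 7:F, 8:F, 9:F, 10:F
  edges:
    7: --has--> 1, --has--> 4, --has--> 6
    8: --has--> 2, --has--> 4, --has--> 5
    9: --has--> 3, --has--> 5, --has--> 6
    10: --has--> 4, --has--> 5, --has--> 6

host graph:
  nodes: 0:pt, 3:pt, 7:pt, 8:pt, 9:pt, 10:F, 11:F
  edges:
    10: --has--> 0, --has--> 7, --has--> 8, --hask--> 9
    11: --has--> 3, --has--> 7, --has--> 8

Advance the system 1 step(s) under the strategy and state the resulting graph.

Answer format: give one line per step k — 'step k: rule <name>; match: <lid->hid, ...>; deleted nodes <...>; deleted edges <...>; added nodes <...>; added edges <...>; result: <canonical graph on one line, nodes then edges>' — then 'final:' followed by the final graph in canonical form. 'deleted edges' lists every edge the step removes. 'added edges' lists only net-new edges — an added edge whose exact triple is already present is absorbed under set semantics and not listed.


step 1: rule r1; match: 0->11, 1->3, 2->7, 3->8; deleted nodes 11; deleted edges (11,3,has); (11,7,has); (11,8,has); added nodes 12, 13, 14, 15, 16, 17, 18; added edges (15,3,has); (15,12,has); (15,14,has); (16,7,has); (16,12,has); (16,13,has); (17,8,has); (17,13,has); (17,14,has); (18,12,has); (18,13,has); (18,14,has); result: nodes: 0:pt, 3:pt, 7:pt, 8:pt, 9:pt, 10:F, 12:pt, 13:pt, 14:pt, 15:F, 16:F, 17:F, 18:F edges: (10,0,has); (10,7,has); (10,8,has); (10,9,hask); (15,3,has); (15,12,has); (15,14,has); (16,7,has); (16,12,has); (16,13,has); (17,8,has); (17,13,has); (17,14,has); (18,12,has); (18,13,has); (18,14,has)
final:
nodes: 0:pt, 3:pt, 7:pt, 8:pt, 9:pt, 10:F, 12:pt, 13:pt, 14:pt, 15:F, 16:F, 17:F, 18:F
edges: (10,0,has); (10,7,has); (10,8,has); (10,9,hask); (15,3,has); (15,12,has); (15,14,has); (16,7,has); (16,12,has); (16,13,has); (17,8,has); (17,13,has); (17,14,has); (18,12,has); (18,13,has); (18,14,has)


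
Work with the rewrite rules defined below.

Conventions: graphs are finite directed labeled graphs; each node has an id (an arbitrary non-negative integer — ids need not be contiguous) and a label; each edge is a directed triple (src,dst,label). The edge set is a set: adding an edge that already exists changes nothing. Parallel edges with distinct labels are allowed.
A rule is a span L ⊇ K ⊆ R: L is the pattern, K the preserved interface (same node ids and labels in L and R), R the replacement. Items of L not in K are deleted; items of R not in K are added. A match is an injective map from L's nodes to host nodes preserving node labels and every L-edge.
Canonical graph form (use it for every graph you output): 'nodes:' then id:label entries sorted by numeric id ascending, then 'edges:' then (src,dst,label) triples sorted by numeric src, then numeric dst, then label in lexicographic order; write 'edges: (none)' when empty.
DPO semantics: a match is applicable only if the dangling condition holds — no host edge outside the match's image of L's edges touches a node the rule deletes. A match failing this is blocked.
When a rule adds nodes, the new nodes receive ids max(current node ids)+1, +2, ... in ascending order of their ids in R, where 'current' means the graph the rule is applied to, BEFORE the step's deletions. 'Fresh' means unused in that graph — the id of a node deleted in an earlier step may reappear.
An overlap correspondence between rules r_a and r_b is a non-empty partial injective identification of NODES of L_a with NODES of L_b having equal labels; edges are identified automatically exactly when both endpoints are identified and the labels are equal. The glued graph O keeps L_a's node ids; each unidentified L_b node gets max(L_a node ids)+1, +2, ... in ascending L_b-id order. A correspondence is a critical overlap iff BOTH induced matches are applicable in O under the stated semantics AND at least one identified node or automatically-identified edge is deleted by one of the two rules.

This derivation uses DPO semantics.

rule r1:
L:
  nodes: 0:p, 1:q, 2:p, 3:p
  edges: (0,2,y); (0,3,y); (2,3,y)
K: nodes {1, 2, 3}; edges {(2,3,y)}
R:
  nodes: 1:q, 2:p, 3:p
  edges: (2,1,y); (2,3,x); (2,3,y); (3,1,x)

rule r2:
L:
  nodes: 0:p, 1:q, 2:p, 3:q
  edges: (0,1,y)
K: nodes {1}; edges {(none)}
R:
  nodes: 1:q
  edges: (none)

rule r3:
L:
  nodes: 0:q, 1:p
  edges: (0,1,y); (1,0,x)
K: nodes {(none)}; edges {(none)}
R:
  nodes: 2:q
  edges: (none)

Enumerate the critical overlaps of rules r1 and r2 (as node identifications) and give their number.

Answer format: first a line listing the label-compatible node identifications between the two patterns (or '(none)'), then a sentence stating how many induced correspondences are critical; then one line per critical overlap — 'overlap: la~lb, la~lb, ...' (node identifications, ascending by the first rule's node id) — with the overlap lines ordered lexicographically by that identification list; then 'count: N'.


label-compatible node identifications between L(r1) and L(r2): 0~0, 0~2, 1~1, 1~3, 2~0, 2~2, 3~0, 3~2
1 of the induced correspondences is a critical overlap of r1 and r2.
overlap: 1~3
count: 1


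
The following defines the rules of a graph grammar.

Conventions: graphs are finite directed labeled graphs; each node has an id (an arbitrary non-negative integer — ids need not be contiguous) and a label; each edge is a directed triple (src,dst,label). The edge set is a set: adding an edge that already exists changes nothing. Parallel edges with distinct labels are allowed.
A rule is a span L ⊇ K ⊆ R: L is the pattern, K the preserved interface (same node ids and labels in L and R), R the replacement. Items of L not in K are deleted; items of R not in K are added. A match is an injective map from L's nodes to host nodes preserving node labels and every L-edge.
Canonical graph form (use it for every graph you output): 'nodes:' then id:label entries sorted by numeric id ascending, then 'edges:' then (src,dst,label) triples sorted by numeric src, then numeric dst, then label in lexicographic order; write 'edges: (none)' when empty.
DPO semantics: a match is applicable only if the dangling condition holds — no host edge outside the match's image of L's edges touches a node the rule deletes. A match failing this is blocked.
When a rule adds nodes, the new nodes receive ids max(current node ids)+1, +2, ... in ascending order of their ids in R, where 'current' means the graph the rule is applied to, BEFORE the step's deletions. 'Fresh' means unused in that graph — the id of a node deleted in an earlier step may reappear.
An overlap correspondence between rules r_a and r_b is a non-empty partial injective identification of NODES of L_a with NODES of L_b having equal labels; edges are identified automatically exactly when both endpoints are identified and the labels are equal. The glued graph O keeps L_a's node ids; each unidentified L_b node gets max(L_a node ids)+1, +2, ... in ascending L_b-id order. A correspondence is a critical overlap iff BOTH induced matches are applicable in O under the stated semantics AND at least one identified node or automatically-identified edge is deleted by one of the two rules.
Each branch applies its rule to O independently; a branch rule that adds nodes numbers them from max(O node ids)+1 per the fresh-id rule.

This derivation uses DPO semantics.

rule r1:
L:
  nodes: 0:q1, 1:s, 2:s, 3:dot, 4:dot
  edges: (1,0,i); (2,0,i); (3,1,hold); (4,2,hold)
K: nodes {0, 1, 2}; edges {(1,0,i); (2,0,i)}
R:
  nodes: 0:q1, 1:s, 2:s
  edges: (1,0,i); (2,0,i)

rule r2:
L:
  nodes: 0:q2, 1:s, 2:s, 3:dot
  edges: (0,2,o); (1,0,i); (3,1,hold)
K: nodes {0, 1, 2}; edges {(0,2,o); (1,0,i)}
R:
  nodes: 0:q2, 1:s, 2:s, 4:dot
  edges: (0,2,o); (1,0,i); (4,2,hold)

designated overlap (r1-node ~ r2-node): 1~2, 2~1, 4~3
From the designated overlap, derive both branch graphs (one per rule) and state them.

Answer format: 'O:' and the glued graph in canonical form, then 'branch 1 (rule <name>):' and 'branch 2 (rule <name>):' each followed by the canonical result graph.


O:
nodes: 0:q1, 1:s, 2:s, 3:dot, 4:dot, 5:q2
edges: (1,0,i); (2,0,i); (2,5,i); (3,1,hold); (4,2,hold); (5,1,o)
branch 1 (rule r1):
nodes: 0:q1, 1:s, 2:s, 5:q2
edges: (1,0,i); (2,0,i); (2,5,i); (5,1,o)
branch 2 (rule r2):
nodes: 0:q1, 1:s, 2:s, 3:dot, 5:q2, 6:dot
edges: (1,0,i); (2,0,i); (2,5,i); (3,1,hold); (5,1,o); (6,1,hold)


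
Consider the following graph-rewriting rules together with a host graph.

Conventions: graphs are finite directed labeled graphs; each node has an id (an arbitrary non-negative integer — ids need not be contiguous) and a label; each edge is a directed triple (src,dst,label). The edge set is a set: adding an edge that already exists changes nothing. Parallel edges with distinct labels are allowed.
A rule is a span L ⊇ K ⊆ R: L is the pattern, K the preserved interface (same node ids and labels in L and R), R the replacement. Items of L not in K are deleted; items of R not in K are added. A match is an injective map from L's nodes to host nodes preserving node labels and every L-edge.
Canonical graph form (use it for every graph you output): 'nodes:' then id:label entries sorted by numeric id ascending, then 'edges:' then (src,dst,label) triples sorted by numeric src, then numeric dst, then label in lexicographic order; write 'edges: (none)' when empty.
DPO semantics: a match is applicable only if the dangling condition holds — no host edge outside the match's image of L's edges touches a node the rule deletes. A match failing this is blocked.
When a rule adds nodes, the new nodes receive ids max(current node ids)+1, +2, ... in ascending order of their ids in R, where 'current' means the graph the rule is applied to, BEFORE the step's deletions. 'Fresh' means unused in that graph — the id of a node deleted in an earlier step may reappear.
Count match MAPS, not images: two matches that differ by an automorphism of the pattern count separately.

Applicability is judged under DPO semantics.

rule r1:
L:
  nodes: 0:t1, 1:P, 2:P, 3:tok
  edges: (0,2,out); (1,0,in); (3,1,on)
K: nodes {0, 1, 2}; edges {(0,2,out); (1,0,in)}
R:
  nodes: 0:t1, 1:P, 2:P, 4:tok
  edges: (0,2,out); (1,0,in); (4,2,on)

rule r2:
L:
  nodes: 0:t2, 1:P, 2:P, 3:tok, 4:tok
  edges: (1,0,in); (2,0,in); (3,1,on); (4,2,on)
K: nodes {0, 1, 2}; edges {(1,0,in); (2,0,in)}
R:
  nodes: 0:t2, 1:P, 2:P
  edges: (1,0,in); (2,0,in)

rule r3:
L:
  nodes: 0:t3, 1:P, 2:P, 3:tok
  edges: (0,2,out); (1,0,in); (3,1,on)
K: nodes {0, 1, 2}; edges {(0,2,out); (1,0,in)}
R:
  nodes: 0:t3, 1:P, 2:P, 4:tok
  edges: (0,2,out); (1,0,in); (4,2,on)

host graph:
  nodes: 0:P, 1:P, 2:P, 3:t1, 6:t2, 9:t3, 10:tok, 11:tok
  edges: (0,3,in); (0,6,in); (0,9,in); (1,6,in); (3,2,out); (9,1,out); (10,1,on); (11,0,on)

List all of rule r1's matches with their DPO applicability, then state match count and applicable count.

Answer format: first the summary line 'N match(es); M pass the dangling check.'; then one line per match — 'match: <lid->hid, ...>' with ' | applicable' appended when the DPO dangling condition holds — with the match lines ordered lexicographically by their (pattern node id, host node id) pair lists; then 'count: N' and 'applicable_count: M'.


1 match(es); 1 pass the dangling check.
match: 0->3, 1->0, 2->2, 3->11 | applicable
count: 1
applicable_count: 1


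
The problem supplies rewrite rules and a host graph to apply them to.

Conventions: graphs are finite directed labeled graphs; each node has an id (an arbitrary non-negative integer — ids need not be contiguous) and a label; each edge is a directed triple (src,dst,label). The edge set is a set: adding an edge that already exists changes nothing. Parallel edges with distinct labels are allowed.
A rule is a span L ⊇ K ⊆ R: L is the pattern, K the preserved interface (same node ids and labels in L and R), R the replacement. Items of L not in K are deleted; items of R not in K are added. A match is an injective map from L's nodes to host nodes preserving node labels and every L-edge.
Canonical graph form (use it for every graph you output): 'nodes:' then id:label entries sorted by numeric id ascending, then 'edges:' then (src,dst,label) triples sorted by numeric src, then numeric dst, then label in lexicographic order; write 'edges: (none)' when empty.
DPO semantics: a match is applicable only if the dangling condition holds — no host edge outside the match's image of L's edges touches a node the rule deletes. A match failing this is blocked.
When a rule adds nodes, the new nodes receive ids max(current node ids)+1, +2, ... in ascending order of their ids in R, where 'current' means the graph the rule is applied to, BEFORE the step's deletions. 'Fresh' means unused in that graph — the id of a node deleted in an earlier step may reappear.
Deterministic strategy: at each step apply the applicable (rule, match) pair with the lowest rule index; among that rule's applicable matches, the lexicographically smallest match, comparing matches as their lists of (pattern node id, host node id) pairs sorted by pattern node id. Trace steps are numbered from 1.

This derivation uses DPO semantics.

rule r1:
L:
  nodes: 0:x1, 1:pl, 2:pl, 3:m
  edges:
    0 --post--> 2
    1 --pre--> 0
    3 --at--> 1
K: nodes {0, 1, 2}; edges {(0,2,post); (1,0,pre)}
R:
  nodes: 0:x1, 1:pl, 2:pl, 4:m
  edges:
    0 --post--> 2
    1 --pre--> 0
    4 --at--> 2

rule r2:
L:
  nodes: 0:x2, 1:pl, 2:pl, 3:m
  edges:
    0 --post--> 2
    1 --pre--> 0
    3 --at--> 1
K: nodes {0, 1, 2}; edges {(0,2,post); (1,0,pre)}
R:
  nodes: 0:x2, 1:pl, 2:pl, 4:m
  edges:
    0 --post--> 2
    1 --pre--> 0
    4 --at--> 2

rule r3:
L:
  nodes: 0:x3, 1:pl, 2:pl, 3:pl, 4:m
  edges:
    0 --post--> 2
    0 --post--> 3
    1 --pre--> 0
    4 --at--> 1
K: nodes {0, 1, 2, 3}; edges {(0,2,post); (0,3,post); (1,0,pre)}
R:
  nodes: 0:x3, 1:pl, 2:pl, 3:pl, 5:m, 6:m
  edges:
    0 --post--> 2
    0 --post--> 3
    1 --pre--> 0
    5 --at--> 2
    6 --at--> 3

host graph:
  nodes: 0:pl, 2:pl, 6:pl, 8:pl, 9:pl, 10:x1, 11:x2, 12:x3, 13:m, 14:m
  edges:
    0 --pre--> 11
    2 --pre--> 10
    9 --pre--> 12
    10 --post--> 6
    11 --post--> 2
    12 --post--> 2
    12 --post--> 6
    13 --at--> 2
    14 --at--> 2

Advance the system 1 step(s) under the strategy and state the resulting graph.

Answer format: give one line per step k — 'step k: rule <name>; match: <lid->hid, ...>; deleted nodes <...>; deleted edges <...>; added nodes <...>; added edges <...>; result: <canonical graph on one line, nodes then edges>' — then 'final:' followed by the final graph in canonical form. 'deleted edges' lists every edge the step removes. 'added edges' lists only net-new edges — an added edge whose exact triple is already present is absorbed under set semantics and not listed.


step 1: rule r1; match: 0->10, 1->2, 2->6, 3->13; deleted nodes 13; deleted edges (13,2,at); added nodes 15; added edges (15,6,at); result: nodes: 0:pl, 2:pl, 6:pl, 8:pl, 9:pl, 10:x1, 11:x2, 12:x3, 14:m, 15:m edges: (0,11,pre); (2,10,pre); (9,12,pre); (10,6,post); (11,2,post); (12,2,post); (12,6,post); (14,2,at); (15,6,at)
final:
nodes: 0:pl, 2:pl, 6:pl, 8:pl, 9:pl, 10:x1, 11:x2, 12:x3, 14:m, 15:m
edges: (0,11,pre); (2,10,pre); (9,12,pre); (10,6,post); (11,2,post); (12,2,post); (12,6,post); (14,2,at); (15,6,at)


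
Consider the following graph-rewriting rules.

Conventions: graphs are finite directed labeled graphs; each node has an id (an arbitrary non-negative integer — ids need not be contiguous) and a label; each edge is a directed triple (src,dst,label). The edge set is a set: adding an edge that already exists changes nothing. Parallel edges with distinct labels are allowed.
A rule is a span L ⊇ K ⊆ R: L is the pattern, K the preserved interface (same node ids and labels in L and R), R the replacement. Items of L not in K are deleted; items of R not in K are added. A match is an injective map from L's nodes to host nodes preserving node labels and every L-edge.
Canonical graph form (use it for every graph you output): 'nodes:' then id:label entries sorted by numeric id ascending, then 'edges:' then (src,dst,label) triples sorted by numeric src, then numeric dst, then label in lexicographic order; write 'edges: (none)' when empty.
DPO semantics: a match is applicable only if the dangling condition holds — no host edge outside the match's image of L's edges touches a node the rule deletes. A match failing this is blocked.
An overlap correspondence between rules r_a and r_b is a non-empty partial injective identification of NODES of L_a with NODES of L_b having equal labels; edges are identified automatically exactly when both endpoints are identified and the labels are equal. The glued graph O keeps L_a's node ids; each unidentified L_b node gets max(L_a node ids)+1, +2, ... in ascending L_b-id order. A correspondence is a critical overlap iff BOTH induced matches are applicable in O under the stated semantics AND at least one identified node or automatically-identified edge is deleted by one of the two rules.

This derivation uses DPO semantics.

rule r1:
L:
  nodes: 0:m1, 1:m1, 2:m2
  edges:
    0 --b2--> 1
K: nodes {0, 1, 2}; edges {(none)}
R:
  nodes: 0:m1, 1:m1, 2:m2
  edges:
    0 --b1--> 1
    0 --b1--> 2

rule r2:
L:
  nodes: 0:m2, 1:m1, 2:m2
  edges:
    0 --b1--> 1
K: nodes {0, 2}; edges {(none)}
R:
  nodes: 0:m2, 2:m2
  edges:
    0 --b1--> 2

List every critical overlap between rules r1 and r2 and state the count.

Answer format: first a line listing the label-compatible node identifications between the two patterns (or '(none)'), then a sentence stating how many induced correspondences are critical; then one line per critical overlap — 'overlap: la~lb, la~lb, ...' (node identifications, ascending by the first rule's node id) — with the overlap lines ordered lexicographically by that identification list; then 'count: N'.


label-compatible node identifications between L(r1) and L(r2): 0~1, 1~1, 2~0, 2~2
0 of the induced correspondences are critical overlaps of r1 and r2.
count: 0
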